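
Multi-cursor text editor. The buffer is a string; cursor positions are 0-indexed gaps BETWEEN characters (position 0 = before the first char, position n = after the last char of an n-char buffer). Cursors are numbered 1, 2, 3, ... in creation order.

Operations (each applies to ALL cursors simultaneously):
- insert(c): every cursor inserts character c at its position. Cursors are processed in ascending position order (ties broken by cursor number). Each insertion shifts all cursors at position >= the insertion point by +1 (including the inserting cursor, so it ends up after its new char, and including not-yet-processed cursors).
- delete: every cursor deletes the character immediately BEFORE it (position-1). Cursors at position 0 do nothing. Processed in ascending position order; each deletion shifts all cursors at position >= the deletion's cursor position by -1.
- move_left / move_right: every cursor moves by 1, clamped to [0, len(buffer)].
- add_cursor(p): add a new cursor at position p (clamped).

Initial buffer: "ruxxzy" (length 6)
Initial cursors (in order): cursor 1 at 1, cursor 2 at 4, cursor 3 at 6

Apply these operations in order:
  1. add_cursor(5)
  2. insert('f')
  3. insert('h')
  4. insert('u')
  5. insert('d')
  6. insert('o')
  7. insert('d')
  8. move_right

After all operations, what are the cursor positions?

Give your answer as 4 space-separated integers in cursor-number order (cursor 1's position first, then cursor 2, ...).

After op 1 (add_cursor(5)): buffer="ruxxzy" (len 6), cursors c1@1 c2@4 c4@5 c3@6, authorship ......
After op 2 (insert('f')): buffer="rfuxxfzfyf" (len 10), cursors c1@2 c2@6 c4@8 c3@10, authorship .1...2.4.3
After op 3 (insert('h')): buffer="rfhuxxfhzfhyfh" (len 14), cursors c1@3 c2@8 c4@11 c3@14, authorship .11...22.44.33
After op 4 (insert('u')): buffer="rfhuuxxfhuzfhuyfhu" (len 18), cursors c1@4 c2@10 c4@14 c3@18, authorship .111...222.444.333
After op 5 (insert('d')): buffer="rfhuduxxfhudzfhudyfhud" (len 22), cursors c1@5 c2@12 c4@17 c3@22, authorship .1111...2222.4444.3333
After op 6 (insert('o')): buffer="rfhudouxxfhudozfhudoyfhudo" (len 26), cursors c1@6 c2@14 c4@20 c3@26, authorship .11111...22222.44444.33333
After op 7 (insert('d')): buffer="rfhudoduxxfhudodzfhudodyfhudod" (len 30), cursors c1@7 c2@16 c4@23 c3@30, authorship .111111...222222.444444.333333
After op 8 (move_right): buffer="rfhudoduxxfhudodzfhudodyfhudod" (len 30), cursors c1@8 c2@17 c4@24 c3@30, authorship .111111...222222.444444.333333

Answer: 8 17 30 24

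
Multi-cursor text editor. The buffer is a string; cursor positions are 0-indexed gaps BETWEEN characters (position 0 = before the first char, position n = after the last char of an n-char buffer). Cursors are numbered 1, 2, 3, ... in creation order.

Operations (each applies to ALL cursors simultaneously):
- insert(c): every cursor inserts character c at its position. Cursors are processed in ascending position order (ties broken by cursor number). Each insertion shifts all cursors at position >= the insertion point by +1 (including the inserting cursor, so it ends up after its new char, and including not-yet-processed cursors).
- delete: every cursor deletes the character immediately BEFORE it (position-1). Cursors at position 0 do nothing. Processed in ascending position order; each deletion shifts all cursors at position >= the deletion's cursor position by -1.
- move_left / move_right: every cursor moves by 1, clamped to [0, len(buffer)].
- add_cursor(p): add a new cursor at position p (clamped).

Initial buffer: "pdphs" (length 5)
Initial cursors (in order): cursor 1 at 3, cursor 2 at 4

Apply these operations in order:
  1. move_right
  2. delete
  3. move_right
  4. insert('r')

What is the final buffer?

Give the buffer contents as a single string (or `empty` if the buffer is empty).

Answer: pdprr

Derivation:
After op 1 (move_right): buffer="pdphs" (len 5), cursors c1@4 c2@5, authorship .....
After op 2 (delete): buffer="pdp" (len 3), cursors c1@3 c2@3, authorship ...
After op 3 (move_right): buffer="pdp" (len 3), cursors c1@3 c2@3, authorship ...
After op 4 (insert('r')): buffer="pdprr" (len 5), cursors c1@5 c2@5, authorship ...12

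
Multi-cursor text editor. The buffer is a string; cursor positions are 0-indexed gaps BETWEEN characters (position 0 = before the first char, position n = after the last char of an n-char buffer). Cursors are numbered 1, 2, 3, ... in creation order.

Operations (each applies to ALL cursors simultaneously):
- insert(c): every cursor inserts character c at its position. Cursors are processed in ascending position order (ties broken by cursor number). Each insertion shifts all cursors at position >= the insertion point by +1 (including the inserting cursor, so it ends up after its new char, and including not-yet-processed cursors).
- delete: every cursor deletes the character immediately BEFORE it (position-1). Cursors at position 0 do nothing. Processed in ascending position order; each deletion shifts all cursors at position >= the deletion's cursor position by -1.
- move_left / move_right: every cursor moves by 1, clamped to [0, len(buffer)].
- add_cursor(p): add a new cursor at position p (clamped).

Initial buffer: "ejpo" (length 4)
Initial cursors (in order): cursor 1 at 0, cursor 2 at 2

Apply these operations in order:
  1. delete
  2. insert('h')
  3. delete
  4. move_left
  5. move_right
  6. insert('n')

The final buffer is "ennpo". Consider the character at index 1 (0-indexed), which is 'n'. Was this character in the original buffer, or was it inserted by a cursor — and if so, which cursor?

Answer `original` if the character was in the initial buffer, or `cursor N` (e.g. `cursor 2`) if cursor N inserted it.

Answer: cursor 1

Derivation:
After op 1 (delete): buffer="epo" (len 3), cursors c1@0 c2@1, authorship ...
After op 2 (insert('h')): buffer="hehpo" (len 5), cursors c1@1 c2@3, authorship 1.2..
After op 3 (delete): buffer="epo" (len 3), cursors c1@0 c2@1, authorship ...
After op 4 (move_left): buffer="epo" (len 3), cursors c1@0 c2@0, authorship ...
After op 5 (move_right): buffer="epo" (len 3), cursors c1@1 c2@1, authorship ...
After op 6 (insert('n')): buffer="ennpo" (len 5), cursors c1@3 c2@3, authorship .12..
Authorship (.=original, N=cursor N): . 1 2 . .
Index 1: author = 1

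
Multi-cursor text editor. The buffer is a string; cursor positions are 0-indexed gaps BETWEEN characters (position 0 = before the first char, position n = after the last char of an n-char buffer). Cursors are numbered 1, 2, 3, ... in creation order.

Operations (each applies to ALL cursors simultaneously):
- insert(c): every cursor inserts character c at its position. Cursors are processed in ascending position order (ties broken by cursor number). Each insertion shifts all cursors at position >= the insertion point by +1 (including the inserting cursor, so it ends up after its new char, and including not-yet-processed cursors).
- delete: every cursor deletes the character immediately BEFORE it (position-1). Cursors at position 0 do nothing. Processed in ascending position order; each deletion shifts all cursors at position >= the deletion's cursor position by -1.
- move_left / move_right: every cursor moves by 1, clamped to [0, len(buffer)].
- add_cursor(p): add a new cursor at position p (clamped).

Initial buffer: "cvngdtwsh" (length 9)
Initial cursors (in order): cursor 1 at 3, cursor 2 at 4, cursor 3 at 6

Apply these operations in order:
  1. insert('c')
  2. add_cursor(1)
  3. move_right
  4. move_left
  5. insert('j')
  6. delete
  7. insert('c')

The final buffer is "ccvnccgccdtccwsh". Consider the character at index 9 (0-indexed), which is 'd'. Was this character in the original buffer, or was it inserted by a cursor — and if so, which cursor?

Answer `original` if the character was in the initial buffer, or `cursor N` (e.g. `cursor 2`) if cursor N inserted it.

Answer: original

Derivation:
After op 1 (insert('c')): buffer="cvncgcdtcwsh" (len 12), cursors c1@4 c2@6 c3@9, authorship ...1.2..3...
After op 2 (add_cursor(1)): buffer="cvncgcdtcwsh" (len 12), cursors c4@1 c1@4 c2@6 c3@9, authorship ...1.2..3...
After op 3 (move_right): buffer="cvncgcdtcwsh" (len 12), cursors c4@2 c1@5 c2@7 c3@10, authorship ...1.2..3...
After op 4 (move_left): buffer="cvncgcdtcwsh" (len 12), cursors c4@1 c1@4 c2@6 c3@9, authorship ...1.2..3...
After op 5 (insert('j')): buffer="cjvncjgcjdtcjwsh" (len 16), cursors c4@2 c1@6 c2@9 c3@13, authorship .4..11.22..33...
After op 6 (delete): buffer="cvncgcdtcwsh" (len 12), cursors c4@1 c1@4 c2@6 c3@9, authorship ...1.2..3...
After op 7 (insert('c')): buffer="ccvnccgccdtccwsh" (len 16), cursors c4@2 c1@6 c2@9 c3@13, authorship .4..11.22..33...
Authorship (.=original, N=cursor N): . 4 . . 1 1 . 2 2 . . 3 3 . . .
Index 9: author = original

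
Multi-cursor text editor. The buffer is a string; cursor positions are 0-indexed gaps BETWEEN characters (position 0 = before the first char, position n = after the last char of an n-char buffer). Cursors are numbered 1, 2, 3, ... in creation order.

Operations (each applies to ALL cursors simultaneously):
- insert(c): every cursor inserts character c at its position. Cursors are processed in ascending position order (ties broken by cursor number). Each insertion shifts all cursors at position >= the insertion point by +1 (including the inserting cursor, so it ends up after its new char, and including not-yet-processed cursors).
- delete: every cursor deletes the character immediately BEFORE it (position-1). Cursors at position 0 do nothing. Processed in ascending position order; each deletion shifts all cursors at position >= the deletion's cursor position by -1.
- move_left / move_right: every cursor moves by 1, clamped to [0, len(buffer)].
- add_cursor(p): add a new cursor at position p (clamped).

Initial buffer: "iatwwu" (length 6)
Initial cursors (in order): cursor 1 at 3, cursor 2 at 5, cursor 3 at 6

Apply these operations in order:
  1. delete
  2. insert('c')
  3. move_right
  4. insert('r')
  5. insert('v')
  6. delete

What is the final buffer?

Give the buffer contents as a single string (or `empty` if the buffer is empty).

After op 1 (delete): buffer="iaw" (len 3), cursors c1@2 c2@3 c3@3, authorship ...
After op 2 (insert('c')): buffer="iacwcc" (len 6), cursors c1@3 c2@6 c3@6, authorship ..1.23
After op 3 (move_right): buffer="iacwcc" (len 6), cursors c1@4 c2@6 c3@6, authorship ..1.23
After op 4 (insert('r')): buffer="iacwrccrr" (len 9), cursors c1@5 c2@9 c3@9, authorship ..1.12323
After op 5 (insert('v')): buffer="iacwrvccrrvv" (len 12), cursors c1@6 c2@12 c3@12, authorship ..1.11232323
After op 6 (delete): buffer="iacwrccrr" (len 9), cursors c1@5 c2@9 c3@9, authorship ..1.12323

Answer: iacwrccrr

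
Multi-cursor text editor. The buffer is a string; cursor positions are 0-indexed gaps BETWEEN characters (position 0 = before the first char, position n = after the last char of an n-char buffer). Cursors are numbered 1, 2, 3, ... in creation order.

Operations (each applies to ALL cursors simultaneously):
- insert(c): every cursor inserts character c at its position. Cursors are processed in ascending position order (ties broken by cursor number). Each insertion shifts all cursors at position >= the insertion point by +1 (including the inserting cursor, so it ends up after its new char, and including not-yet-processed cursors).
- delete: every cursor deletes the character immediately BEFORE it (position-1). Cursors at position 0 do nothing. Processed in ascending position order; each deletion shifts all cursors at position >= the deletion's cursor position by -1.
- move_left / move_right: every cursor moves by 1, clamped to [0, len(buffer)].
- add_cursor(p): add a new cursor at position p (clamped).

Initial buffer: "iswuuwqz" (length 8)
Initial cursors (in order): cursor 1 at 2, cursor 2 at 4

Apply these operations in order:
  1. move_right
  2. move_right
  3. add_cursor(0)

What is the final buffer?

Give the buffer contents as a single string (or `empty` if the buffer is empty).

After op 1 (move_right): buffer="iswuuwqz" (len 8), cursors c1@3 c2@5, authorship ........
After op 2 (move_right): buffer="iswuuwqz" (len 8), cursors c1@4 c2@6, authorship ........
After op 3 (add_cursor(0)): buffer="iswuuwqz" (len 8), cursors c3@0 c1@4 c2@6, authorship ........

Answer: iswuuwqz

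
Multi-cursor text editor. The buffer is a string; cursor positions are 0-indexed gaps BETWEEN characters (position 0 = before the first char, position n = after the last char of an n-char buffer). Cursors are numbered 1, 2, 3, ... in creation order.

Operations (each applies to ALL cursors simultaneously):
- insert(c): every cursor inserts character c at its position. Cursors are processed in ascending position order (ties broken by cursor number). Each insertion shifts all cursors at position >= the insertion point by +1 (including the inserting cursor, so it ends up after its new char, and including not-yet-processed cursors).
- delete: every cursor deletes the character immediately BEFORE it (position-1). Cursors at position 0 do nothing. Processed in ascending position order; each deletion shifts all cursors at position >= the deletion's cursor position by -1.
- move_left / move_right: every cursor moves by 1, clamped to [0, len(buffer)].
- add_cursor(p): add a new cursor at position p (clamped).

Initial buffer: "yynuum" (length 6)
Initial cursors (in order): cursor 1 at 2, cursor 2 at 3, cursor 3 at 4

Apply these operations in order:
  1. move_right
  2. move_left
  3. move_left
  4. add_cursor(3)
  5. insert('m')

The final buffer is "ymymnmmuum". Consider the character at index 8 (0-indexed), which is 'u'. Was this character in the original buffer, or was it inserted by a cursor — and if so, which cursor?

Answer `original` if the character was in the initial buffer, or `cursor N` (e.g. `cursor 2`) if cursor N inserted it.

After op 1 (move_right): buffer="yynuum" (len 6), cursors c1@3 c2@4 c3@5, authorship ......
After op 2 (move_left): buffer="yynuum" (len 6), cursors c1@2 c2@3 c3@4, authorship ......
After op 3 (move_left): buffer="yynuum" (len 6), cursors c1@1 c2@2 c3@3, authorship ......
After op 4 (add_cursor(3)): buffer="yynuum" (len 6), cursors c1@1 c2@2 c3@3 c4@3, authorship ......
After op 5 (insert('m')): buffer="ymymnmmuum" (len 10), cursors c1@2 c2@4 c3@7 c4@7, authorship .1.2.34...
Authorship (.=original, N=cursor N): . 1 . 2 . 3 4 . . .
Index 8: author = original

Answer: original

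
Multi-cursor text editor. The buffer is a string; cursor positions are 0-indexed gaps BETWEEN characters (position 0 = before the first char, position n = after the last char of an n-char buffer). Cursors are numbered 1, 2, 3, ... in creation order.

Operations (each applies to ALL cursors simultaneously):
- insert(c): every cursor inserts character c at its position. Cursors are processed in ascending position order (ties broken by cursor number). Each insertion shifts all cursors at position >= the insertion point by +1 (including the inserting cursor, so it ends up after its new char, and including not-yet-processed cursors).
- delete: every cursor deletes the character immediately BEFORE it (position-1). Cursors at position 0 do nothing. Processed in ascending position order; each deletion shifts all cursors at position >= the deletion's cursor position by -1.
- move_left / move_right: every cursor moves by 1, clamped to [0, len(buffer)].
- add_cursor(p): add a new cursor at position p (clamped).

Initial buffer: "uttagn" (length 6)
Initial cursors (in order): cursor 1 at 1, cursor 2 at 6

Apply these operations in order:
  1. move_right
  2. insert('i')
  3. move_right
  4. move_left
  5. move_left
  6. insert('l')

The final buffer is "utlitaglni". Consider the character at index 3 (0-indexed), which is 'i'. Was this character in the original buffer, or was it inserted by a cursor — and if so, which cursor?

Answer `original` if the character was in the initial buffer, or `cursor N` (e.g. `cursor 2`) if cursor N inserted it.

Answer: cursor 1

Derivation:
After op 1 (move_right): buffer="uttagn" (len 6), cursors c1@2 c2@6, authorship ......
After op 2 (insert('i')): buffer="utitagni" (len 8), cursors c1@3 c2@8, authorship ..1....2
After op 3 (move_right): buffer="utitagni" (len 8), cursors c1@4 c2@8, authorship ..1....2
After op 4 (move_left): buffer="utitagni" (len 8), cursors c1@3 c2@7, authorship ..1....2
After op 5 (move_left): buffer="utitagni" (len 8), cursors c1@2 c2@6, authorship ..1....2
After op 6 (insert('l')): buffer="utlitaglni" (len 10), cursors c1@3 c2@8, authorship ..11...2.2
Authorship (.=original, N=cursor N): . . 1 1 . . . 2 . 2
Index 3: author = 1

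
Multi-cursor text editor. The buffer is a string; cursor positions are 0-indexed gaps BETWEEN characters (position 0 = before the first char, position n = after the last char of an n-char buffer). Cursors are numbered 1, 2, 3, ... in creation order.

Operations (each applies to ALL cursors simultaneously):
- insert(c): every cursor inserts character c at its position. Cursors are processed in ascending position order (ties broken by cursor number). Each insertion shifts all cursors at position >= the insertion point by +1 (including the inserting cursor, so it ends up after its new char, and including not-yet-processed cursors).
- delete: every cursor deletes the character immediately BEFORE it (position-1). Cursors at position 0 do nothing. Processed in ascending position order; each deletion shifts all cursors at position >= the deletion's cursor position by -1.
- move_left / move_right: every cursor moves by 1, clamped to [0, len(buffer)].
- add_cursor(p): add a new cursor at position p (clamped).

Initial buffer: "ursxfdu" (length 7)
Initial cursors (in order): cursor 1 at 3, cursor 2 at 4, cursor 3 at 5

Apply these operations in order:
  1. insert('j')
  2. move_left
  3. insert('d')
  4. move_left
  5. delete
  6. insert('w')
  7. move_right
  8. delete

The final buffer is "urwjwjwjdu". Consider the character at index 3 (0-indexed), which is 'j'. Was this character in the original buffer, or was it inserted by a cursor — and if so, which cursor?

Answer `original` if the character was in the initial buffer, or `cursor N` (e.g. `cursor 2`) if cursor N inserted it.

After op 1 (insert('j')): buffer="ursjxjfjdu" (len 10), cursors c1@4 c2@6 c3@8, authorship ...1.2.3..
After op 2 (move_left): buffer="ursjxjfjdu" (len 10), cursors c1@3 c2@5 c3@7, authorship ...1.2.3..
After op 3 (insert('d')): buffer="ursdjxdjfdjdu" (len 13), cursors c1@4 c2@7 c3@10, authorship ...11.22.33..
After op 4 (move_left): buffer="ursdjxdjfdjdu" (len 13), cursors c1@3 c2@6 c3@9, authorship ...11.22.33..
After op 5 (delete): buffer="urdjdjdjdu" (len 10), cursors c1@2 c2@4 c3@6, authorship ..112233..
After op 6 (insert('w')): buffer="urwdjwdjwdjdu" (len 13), cursors c1@3 c2@6 c3@9, authorship ..111222333..
After op 7 (move_right): buffer="urwdjwdjwdjdu" (len 13), cursors c1@4 c2@7 c3@10, authorship ..111222333..
After op 8 (delete): buffer="urwjwjwjdu" (len 10), cursors c1@3 c2@5 c3@7, authorship ..112233..
Authorship (.=original, N=cursor N): . . 1 1 2 2 3 3 . .
Index 3: author = 1

Answer: cursor 1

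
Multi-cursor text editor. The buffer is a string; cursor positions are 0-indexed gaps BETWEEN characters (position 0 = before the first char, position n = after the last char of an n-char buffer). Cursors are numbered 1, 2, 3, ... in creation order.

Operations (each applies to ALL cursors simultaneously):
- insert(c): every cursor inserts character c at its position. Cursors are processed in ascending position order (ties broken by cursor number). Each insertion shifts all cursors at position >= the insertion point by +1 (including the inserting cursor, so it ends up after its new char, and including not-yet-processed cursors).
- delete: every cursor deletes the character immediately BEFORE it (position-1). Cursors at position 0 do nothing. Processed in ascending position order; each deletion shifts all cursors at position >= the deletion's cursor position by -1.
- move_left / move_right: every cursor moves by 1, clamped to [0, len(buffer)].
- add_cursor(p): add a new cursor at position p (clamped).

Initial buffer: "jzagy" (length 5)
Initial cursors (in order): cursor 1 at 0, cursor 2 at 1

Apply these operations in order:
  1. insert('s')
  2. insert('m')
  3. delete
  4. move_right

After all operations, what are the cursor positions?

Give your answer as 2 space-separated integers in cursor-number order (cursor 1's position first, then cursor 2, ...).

Answer: 2 4

Derivation:
After op 1 (insert('s')): buffer="sjszagy" (len 7), cursors c1@1 c2@3, authorship 1.2....
After op 2 (insert('m')): buffer="smjsmzagy" (len 9), cursors c1@2 c2@5, authorship 11.22....
After op 3 (delete): buffer="sjszagy" (len 7), cursors c1@1 c2@3, authorship 1.2....
After op 4 (move_right): buffer="sjszagy" (len 7), cursors c1@2 c2@4, authorship 1.2....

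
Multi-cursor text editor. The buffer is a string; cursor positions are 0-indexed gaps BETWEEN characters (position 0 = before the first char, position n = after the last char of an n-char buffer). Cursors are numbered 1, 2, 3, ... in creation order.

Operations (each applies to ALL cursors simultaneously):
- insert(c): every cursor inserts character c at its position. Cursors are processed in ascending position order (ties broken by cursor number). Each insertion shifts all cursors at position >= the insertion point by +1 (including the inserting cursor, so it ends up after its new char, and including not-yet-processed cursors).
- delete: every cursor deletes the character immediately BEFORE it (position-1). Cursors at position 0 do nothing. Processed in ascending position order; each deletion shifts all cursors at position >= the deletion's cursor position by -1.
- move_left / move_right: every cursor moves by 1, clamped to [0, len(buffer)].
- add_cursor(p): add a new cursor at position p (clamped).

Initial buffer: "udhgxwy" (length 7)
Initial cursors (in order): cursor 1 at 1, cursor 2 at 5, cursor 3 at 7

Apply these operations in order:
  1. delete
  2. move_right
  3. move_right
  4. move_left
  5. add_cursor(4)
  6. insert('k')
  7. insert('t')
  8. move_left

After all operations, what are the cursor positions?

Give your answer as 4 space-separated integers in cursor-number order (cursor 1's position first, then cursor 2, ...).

After op 1 (delete): buffer="dhgw" (len 4), cursors c1@0 c2@3 c3@4, authorship ....
After op 2 (move_right): buffer="dhgw" (len 4), cursors c1@1 c2@4 c3@4, authorship ....
After op 3 (move_right): buffer="dhgw" (len 4), cursors c1@2 c2@4 c3@4, authorship ....
After op 4 (move_left): buffer="dhgw" (len 4), cursors c1@1 c2@3 c3@3, authorship ....
After op 5 (add_cursor(4)): buffer="dhgw" (len 4), cursors c1@1 c2@3 c3@3 c4@4, authorship ....
After op 6 (insert('k')): buffer="dkhgkkwk" (len 8), cursors c1@2 c2@6 c3@6 c4@8, authorship .1..23.4
After op 7 (insert('t')): buffer="dkthgkkttwkt" (len 12), cursors c1@3 c2@9 c3@9 c4@12, authorship .11..2323.44
After op 8 (move_left): buffer="dkthgkkttwkt" (len 12), cursors c1@2 c2@8 c3@8 c4@11, authorship .11..2323.44

Answer: 2 8 8 11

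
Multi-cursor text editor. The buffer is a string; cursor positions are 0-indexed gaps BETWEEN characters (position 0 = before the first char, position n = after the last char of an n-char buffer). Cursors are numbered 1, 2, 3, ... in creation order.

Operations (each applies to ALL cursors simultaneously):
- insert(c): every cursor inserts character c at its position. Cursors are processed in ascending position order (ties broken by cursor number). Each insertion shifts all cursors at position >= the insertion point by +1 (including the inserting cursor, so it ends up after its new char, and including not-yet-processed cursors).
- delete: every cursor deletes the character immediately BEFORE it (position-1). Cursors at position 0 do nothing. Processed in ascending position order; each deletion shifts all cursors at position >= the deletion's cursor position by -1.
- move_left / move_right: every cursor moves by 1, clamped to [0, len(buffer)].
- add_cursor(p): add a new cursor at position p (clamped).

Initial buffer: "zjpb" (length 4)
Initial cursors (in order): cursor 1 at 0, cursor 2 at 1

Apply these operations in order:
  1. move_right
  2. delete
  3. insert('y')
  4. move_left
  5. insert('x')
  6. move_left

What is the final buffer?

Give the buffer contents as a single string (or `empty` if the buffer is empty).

After op 1 (move_right): buffer="zjpb" (len 4), cursors c1@1 c2@2, authorship ....
After op 2 (delete): buffer="pb" (len 2), cursors c1@0 c2@0, authorship ..
After op 3 (insert('y')): buffer="yypb" (len 4), cursors c1@2 c2@2, authorship 12..
After op 4 (move_left): buffer="yypb" (len 4), cursors c1@1 c2@1, authorship 12..
After op 5 (insert('x')): buffer="yxxypb" (len 6), cursors c1@3 c2@3, authorship 1122..
After op 6 (move_left): buffer="yxxypb" (len 6), cursors c1@2 c2@2, authorship 1122..

Answer: yxxypb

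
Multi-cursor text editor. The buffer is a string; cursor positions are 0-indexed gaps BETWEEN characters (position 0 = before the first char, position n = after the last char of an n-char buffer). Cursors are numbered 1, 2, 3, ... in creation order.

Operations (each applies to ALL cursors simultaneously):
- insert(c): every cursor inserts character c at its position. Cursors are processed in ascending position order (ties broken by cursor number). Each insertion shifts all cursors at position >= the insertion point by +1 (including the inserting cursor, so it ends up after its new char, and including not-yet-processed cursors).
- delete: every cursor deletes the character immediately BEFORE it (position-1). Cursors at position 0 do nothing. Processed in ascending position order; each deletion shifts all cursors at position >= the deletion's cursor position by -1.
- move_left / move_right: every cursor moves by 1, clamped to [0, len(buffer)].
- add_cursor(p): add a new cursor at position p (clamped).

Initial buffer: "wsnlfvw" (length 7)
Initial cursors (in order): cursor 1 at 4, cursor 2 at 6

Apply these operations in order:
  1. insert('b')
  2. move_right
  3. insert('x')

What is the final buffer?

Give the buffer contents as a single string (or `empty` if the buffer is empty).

After op 1 (insert('b')): buffer="wsnlbfvbw" (len 9), cursors c1@5 c2@8, authorship ....1..2.
After op 2 (move_right): buffer="wsnlbfvbw" (len 9), cursors c1@6 c2@9, authorship ....1..2.
After op 3 (insert('x')): buffer="wsnlbfxvbwx" (len 11), cursors c1@7 c2@11, authorship ....1.1.2.2

Answer: wsnlbfxvbwx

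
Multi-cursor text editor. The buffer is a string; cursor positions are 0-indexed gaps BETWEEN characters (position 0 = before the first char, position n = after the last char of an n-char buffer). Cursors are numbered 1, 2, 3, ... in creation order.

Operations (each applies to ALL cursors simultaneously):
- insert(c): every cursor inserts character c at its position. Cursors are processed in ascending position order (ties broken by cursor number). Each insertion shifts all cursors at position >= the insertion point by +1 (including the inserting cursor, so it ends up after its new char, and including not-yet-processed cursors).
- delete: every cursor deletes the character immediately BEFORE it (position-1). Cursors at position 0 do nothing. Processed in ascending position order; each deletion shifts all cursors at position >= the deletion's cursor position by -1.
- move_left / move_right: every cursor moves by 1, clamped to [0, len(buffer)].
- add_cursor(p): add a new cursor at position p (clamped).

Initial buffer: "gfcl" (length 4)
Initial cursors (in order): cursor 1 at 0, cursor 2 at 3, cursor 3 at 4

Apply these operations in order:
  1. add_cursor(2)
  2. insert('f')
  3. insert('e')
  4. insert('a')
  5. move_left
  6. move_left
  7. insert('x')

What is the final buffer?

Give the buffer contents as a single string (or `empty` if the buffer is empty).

After op 1 (add_cursor(2)): buffer="gfcl" (len 4), cursors c1@0 c4@2 c2@3 c3@4, authorship ....
After op 2 (insert('f')): buffer="fgffcflf" (len 8), cursors c1@1 c4@4 c2@6 c3@8, authorship 1..4.2.3
After op 3 (insert('e')): buffer="fegffecfelfe" (len 12), cursors c1@2 c4@6 c2@9 c3@12, authorship 11..44.22.33
After op 4 (insert('a')): buffer="feagffeacfealfea" (len 16), cursors c1@3 c4@8 c2@12 c3@16, authorship 111..444.222.333
After op 5 (move_left): buffer="feagffeacfealfea" (len 16), cursors c1@2 c4@7 c2@11 c3@15, authorship 111..444.222.333
After op 6 (move_left): buffer="feagffeacfealfea" (len 16), cursors c1@1 c4@6 c2@10 c3@14, authorship 111..444.222.333
After op 7 (insert('x')): buffer="fxeagffxeacfxealfxea" (len 20), cursors c1@2 c4@8 c2@13 c3@18, authorship 1111..4444.2222.3333

Answer: fxeagffxeacfxealfxea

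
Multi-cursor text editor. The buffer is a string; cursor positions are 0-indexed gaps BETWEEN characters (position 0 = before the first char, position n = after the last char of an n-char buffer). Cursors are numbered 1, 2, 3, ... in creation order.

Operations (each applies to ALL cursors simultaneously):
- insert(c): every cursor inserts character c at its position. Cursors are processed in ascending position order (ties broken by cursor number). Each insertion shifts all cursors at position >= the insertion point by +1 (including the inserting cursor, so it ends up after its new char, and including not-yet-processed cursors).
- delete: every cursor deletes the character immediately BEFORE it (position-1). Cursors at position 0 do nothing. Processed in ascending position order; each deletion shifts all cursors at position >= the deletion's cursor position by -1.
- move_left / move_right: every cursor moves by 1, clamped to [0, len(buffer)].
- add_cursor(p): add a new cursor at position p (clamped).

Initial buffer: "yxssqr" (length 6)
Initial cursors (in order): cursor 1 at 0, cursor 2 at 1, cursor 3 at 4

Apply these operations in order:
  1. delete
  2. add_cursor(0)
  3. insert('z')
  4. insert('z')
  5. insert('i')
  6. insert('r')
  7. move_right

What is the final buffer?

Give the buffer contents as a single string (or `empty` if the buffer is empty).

Answer: zzzzzziiirrrxszzirqr

Derivation:
After op 1 (delete): buffer="xsqr" (len 4), cursors c1@0 c2@0 c3@2, authorship ....
After op 2 (add_cursor(0)): buffer="xsqr" (len 4), cursors c1@0 c2@0 c4@0 c3@2, authorship ....
After op 3 (insert('z')): buffer="zzzxszqr" (len 8), cursors c1@3 c2@3 c4@3 c3@6, authorship 124..3..
After op 4 (insert('z')): buffer="zzzzzzxszzqr" (len 12), cursors c1@6 c2@6 c4@6 c3@10, authorship 124124..33..
After op 5 (insert('i')): buffer="zzzzzziiixszziqr" (len 16), cursors c1@9 c2@9 c4@9 c3@14, authorship 124124124..333..
After op 6 (insert('r')): buffer="zzzzzziiirrrxszzirqr" (len 20), cursors c1@12 c2@12 c4@12 c3@18, authorship 124124124124..3333..
After op 7 (move_right): buffer="zzzzzziiirrrxszzirqr" (len 20), cursors c1@13 c2@13 c4@13 c3@19, authorship 124124124124..3333..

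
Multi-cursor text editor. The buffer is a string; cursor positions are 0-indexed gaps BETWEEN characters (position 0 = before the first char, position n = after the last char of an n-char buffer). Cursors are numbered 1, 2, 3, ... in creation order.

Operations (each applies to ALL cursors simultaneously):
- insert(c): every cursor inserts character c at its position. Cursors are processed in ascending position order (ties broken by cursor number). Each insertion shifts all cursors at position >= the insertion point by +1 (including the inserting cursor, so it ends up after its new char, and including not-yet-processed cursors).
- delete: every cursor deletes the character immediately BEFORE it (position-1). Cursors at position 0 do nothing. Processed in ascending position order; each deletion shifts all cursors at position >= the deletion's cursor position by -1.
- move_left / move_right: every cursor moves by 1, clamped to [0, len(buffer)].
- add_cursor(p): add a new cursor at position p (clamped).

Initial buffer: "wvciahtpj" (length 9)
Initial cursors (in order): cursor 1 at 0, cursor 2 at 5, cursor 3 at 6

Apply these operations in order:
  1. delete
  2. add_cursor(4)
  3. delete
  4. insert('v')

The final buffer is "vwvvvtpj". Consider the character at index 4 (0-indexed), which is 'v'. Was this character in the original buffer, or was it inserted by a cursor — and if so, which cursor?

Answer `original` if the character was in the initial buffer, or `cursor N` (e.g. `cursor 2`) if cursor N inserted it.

Answer: cursor 4

Derivation:
After op 1 (delete): buffer="wvcitpj" (len 7), cursors c1@0 c2@4 c3@4, authorship .......
After op 2 (add_cursor(4)): buffer="wvcitpj" (len 7), cursors c1@0 c2@4 c3@4 c4@4, authorship .......
After op 3 (delete): buffer="wtpj" (len 4), cursors c1@0 c2@1 c3@1 c4@1, authorship ....
After op 4 (insert('v')): buffer="vwvvvtpj" (len 8), cursors c1@1 c2@5 c3@5 c4@5, authorship 1.234...
Authorship (.=original, N=cursor N): 1 . 2 3 4 . . .
Index 4: author = 4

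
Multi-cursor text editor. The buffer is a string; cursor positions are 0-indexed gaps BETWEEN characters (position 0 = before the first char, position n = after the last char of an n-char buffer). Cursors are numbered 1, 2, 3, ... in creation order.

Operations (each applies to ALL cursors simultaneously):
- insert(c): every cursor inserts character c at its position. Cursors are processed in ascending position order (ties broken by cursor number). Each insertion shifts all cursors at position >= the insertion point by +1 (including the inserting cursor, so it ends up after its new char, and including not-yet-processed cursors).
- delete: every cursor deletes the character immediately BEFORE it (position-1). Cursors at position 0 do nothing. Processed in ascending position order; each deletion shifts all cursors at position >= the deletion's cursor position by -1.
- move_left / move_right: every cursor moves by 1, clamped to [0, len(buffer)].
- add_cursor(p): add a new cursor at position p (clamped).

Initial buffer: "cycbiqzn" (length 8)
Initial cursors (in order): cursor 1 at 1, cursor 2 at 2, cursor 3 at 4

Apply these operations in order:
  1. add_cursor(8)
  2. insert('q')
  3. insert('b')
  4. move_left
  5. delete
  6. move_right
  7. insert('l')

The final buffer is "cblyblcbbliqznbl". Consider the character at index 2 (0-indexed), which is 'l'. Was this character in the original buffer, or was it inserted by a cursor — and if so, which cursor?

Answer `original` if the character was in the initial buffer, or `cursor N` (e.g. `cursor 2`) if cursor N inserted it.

After op 1 (add_cursor(8)): buffer="cycbiqzn" (len 8), cursors c1@1 c2@2 c3@4 c4@8, authorship ........
After op 2 (insert('q')): buffer="cqyqcbqiqznq" (len 12), cursors c1@2 c2@4 c3@7 c4@12, authorship .1.2..3....4
After op 3 (insert('b')): buffer="cqbyqbcbqbiqznqb" (len 16), cursors c1@3 c2@6 c3@10 c4@16, authorship .11.22..33....44
After op 4 (move_left): buffer="cqbyqbcbqbiqznqb" (len 16), cursors c1@2 c2@5 c3@9 c4@15, authorship .11.22..33....44
After op 5 (delete): buffer="cbybcbbiqznb" (len 12), cursors c1@1 c2@3 c3@6 c4@11, authorship .1.2..3....4
After op 6 (move_right): buffer="cbybcbbiqznb" (len 12), cursors c1@2 c2@4 c3@7 c4@12, authorship .1.2..3....4
After op 7 (insert('l')): buffer="cblyblcbbliqznbl" (len 16), cursors c1@3 c2@6 c3@10 c4@16, authorship .11.22..33....44
Authorship (.=original, N=cursor N): . 1 1 . 2 2 . . 3 3 . . . . 4 4
Index 2: author = 1

Answer: cursor 1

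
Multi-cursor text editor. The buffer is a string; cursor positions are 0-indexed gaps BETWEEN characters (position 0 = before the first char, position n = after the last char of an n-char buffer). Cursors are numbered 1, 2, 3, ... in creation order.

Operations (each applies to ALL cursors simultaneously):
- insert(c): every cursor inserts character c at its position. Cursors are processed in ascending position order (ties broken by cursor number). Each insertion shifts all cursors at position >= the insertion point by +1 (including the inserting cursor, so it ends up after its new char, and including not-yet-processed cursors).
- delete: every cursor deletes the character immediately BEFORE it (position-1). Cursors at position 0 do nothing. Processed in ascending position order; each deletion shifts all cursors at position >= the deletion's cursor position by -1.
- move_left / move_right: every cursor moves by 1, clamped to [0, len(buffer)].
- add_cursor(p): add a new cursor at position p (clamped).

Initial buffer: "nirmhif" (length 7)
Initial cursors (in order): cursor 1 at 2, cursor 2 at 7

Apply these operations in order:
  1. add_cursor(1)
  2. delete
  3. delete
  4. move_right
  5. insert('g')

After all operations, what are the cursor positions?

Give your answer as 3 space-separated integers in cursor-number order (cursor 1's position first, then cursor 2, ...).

Answer: 3 6 3

Derivation:
After op 1 (add_cursor(1)): buffer="nirmhif" (len 7), cursors c3@1 c1@2 c2@7, authorship .......
After op 2 (delete): buffer="rmhi" (len 4), cursors c1@0 c3@0 c2@4, authorship ....
After op 3 (delete): buffer="rmh" (len 3), cursors c1@0 c3@0 c2@3, authorship ...
After op 4 (move_right): buffer="rmh" (len 3), cursors c1@1 c3@1 c2@3, authorship ...
After op 5 (insert('g')): buffer="rggmhg" (len 6), cursors c1@3 c3@3 c2@6, authorship .13..2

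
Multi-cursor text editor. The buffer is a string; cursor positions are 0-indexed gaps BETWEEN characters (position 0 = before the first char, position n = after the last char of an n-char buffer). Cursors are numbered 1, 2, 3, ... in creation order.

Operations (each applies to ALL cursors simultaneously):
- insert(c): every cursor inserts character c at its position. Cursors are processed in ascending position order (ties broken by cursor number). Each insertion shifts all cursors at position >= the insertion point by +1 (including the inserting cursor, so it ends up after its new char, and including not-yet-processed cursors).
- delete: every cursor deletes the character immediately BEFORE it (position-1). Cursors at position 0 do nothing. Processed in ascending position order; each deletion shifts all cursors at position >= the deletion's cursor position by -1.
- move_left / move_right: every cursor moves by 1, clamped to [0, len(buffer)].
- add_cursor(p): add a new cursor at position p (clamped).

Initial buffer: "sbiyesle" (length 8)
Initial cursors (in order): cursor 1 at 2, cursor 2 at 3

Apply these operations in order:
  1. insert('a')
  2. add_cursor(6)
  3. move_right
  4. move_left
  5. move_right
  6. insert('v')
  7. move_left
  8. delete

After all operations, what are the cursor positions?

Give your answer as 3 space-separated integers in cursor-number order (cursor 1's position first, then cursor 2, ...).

Answer: 3 5 6

Derivation:
After op 1 (insert('a')): buffer="sbaiayesle" (len 10), cursors c1@3 c2@5, authorship ..1.2.....
After op 2 (add_cursor(6)): buffer="sbaiayesle" (len 10), cursors c1@3 c2@5 c3@6, authorship ..1.2.....
After op 3 (move_right): buffer="sbaiayesle" (len 10), cursors c1@4 c2@6 c3@7, authorship ..1.2.....
After op 4 (move_left): buffer="sbaiayesle" (len 10), cursors c1@3 c2@5 c3@6, authorship ..1.2.....
After op 5 (move_right): buffer="sbaiayesle" (len 10), cursors c1@4 c2@6 c3@7, authorship ..1.2.....
After op 6 (insert('v')): buffer="sbaivayvevsle" (len 13), cursors c1@5 c2@8 c3@10, authorship ..1.12.2.3...
After op 7 (move_left): buffer="sbaivayvevsle" (len 13), cursors c1@4 c2@7 c3@9, authorship ..1.12.2.3...
After op 8 (delete): buffer="sbavavvsle" (len 10), cursors c1@3 c2@5 c3@6, authorship ..11223...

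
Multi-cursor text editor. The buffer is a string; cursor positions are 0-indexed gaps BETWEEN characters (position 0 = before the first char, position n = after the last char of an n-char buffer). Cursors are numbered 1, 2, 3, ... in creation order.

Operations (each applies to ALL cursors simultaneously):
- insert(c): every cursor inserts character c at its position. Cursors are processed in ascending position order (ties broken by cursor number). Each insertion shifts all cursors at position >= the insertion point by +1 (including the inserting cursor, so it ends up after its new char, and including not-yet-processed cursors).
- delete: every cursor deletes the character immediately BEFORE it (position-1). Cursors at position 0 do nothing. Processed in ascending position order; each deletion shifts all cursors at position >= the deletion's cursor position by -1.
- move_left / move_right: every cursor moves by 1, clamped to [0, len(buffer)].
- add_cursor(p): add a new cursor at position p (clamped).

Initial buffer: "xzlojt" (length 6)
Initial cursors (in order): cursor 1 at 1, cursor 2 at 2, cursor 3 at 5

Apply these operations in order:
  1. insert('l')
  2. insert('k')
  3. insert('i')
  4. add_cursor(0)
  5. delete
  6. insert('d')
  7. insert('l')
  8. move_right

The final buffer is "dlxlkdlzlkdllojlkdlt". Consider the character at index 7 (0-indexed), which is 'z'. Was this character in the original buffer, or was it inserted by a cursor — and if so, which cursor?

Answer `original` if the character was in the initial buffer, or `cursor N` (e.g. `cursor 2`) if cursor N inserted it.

After op 1 (insert('l')): buffer="xlzllojlt" (len 9), cursors c1@2 c2@4 c3@8, authorship .1.2...3.
After op 2 (insert('k')): buffer="xlkzlklojlkt" (len 12), cursors c1@3 c2@6 c3@11, authorship .11.22...33.
After op 3 (insert('i')): buffer="xlkizlkilojlkit" (len 15), cursors c1@4 c2@8 c3@14, authorship .111.222...333.
After op 4 (add_cursor(0)): buffer="xlkizlkilojlkit" (len 15), cursors c4@0 c1@4 c2@8 c3@14, authorship .111.222...333.
After op 5 (delete): buffer="xlkzlklojlkt" (len 12), cursors c4@0 c1@3 c2@6 c3@11, authorship .11.22...33.
After op 6 (insert('d')): buffer="dxlkdzlkdlojlkdt" (len 16), cursors c4@1 c1@5 c2@9 c3@15, authorship 4.111.222...333.
After op 7 (insert('l')): buffer="dlxlkdlzlkdllojlkdlt" (len 20), cursors c4@2 c1@7 c2@12 c3@19, authorship 44.1111.2222...3333.
After op 8 (move_right): buffer="dlxlkdlzlkdllojlkdlt" (len 20), cursors c4@3 c1@8 c2@13 c3@20, authorship 44.1111.2222...3333.
Authorship (.=original, N=cursor N): 4 4 . 1 1 1 1 . 2 2 2 2 . . . 3 3 3 3 .
Index 7: author = original

Answer: original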